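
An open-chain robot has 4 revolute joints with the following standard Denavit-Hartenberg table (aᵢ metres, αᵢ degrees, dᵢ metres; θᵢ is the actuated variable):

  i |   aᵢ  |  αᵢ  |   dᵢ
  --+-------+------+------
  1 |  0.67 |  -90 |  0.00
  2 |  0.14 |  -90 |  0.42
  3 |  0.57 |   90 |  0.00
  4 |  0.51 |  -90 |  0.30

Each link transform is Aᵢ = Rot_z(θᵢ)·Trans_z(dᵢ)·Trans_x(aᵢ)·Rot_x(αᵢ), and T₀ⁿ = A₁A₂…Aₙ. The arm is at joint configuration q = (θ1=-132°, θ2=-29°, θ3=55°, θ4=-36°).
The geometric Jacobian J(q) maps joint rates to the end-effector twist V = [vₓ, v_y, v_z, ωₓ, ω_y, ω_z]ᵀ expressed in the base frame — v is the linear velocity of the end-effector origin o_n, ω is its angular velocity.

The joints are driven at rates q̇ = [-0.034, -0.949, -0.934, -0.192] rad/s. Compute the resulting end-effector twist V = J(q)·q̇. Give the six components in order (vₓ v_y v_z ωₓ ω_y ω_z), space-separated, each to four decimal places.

0.7253 -0.3258 0.9899 -0.3920 1.1474 0.7066

o_n = [-1.0648, -0.8645, 0.7224]
J₁: ẑ×o_n = [0.8645, -1.0648, 0.0000], ω = ẑ
J2: z=[0.7431, -0.6691, 0.0000] o=[-0.4483, -0.4979, 0.0000] → [-0.4834, -0.5369, -0.6850, 0.7431, -0.6691, 0.0000]
J3: z=[-0.3244, -0.3603, -0.8746] o=[-0.2181, -0.8699, 0.0679] → [-0.2311, 0.9529, -0.3068, -0.3244, -0.3603, -0.8746]
J4: z=[-0.0531, -0.9162, 0.3971] o=[-0.7565, -0.7700, 0.2264] → [-0.4170, -0.0961, -0.2775, -0.0531, -0.9162, 0.3971]
V = J·q̇ = [0.7253, -0.3258, 0.9899, -0.3920, 1.1474, 0.7066]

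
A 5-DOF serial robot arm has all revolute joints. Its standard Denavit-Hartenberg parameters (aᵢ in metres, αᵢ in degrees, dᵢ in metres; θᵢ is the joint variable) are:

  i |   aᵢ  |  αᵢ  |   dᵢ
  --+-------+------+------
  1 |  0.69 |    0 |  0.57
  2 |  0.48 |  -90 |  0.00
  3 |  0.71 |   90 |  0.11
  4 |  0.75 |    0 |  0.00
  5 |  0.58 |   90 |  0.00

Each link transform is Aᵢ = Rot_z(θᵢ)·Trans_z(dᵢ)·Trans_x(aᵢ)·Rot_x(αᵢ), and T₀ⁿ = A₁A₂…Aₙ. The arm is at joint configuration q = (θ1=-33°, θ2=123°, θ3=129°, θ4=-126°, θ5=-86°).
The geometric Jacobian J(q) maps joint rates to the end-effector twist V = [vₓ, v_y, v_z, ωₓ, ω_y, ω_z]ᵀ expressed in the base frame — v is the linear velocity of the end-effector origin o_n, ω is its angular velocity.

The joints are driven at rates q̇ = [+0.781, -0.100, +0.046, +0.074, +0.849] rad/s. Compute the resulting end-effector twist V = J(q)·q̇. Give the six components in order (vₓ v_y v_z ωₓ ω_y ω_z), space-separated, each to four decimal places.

o_n = [0.7681, 0.2444, 0.7431]
J₁: ẑ×o_n = [-0.2444, 0.7681, 0.0000], ω = ẑ
J2: z=[0.0000, 0.0000, 1.0000] o=[0.5787, -0.3758, 0.5700] → [-0.6202, 0.1894, 0.0000, 0.0000, 0.0000, 1.0000]
J3: z=[-1.0000, -0.0000, 0.0000] o=[0.5787, 0.1042, 0.5700] → [-0.0000, 0.1731, -0.1402, -1.0000, -0.0000, 0.0000]
J4: z=[-0.0000, 0.7771, -0.6293] o=[0.4687, -0.3426, 0.0182] → [0.9327, -0.1884, -0.2327, -0.0000, 0.7771, -0.6293]
J5: z=[-0.0000, 0.7771, -0.6293] o=[1.0754, -0.0652, 0.3608] → [0.4919, 0.1934, 0.2389, -0.0000, 0.7771, -0.6293]
V = J·q̇ = [0.3578, 0.7392, 0.1791, -0.0460, 0.7173, 0.1001]

0.3578 0.7392 0.1791 -0.0460 0.7173 0.1001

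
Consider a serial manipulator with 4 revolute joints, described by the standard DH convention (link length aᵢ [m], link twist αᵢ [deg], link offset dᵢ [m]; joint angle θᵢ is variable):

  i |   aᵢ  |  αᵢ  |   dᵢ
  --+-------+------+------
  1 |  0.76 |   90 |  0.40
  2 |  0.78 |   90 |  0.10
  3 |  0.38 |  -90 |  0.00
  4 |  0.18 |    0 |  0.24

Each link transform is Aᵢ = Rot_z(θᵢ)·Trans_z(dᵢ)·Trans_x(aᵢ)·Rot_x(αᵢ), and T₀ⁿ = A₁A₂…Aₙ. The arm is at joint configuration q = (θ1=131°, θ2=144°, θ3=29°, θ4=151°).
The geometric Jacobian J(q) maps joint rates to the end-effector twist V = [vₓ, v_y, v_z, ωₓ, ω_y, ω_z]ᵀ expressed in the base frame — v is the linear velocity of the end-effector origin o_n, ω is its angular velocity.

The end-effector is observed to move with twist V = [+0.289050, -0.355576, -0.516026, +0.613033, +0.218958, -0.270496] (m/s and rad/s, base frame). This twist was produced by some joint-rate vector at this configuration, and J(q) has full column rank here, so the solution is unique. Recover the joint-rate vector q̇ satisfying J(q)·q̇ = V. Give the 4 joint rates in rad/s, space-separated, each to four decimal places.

-0.0780 0.7480 -0.2950 -0.1620

o_n = [0.3059, 0.2849, 0.8339]
J₁: ẑ×o_n = [-0.2849, 0.3059, 0.0000], ω = ẑ
J2: z=[0.7547, 0.6561, 0.0000] o=[-0.4986, 0.5736, 0.4000] → [0.2847, -0.3275, -0.7457, 0.7547, 0.6561, 0.0000]
J3: z=[-0.3856, 0.4436, 0.8090] o=[-0.0091, 0.1629, 0.8585] → [-0.1096, 0.2454, -0.1868, -0.3856, 0.4436, 0.8090]
J4: z=[0.4028, 0.8698, -0.2850] o=[0.3063, 0.0809, 1.0538] → [-0.1331, 0.0887, 0.0825, 0.4028, 0.8698, -0.2850]
q̇ = J⁺·V = [-0.0780, 0.7480, -0.2950, -0.1620]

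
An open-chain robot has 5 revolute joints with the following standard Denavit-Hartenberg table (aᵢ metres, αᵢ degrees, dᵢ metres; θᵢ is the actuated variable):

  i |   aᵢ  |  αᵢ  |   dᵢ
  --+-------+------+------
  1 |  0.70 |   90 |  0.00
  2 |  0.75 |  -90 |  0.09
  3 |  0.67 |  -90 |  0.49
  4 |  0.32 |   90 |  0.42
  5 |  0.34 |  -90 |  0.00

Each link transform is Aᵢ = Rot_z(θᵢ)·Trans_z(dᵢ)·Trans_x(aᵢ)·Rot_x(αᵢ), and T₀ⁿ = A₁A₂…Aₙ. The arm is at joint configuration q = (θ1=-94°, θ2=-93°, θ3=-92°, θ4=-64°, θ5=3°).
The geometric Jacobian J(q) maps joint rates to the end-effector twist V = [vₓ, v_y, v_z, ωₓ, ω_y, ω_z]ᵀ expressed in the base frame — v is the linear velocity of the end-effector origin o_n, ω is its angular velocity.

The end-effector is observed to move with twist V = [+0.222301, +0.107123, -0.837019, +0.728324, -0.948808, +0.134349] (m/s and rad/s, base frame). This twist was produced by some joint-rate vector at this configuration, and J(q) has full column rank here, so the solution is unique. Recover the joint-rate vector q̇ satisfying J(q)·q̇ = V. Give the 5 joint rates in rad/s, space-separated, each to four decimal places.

-0.1020 -0.0400 0.5200 -0.3090 0.8260

o_n = [-1.1813, -1.6425, -1.2091]
J₁: ẑ×o_n = [1.6425, -1.1813, 0.0000], ω = ẑ
J2: z=[-0.9976, 0.0698, 0.0000] o=[-0.0488, -0.6983, 0.0000] → [-0.0843, -1.2062, 1.0209, -0.9976, 0.0698, 0.0000]
J3: z=[-0.0697, -0.9962, -0.0523] o=[-0.1359, -0.6529, -0.7490] → [0.4066, 0.0227, -0.9725, -0.0697, -0.9962, -0.0523]
J4: z=[-0.0312, 0.0546, -0.9980] o=[-0.8381, -1.0955, -0.7513] → [-0.5709, 0.3283, 0.0358, -0.0312, 0.0546, -0.9980]
J5: z=[0.8656, -0.4977, -0.0543] o=[-1.0110, -1.3496, -1.1806] → [-0.0017, 0.0339, -0.3383, 0.8656, -0.4977, -0.0543]
q̇ = J⁺·V = [-0.1020, -0.0400, 0.5200, -0.3090, 0.8260]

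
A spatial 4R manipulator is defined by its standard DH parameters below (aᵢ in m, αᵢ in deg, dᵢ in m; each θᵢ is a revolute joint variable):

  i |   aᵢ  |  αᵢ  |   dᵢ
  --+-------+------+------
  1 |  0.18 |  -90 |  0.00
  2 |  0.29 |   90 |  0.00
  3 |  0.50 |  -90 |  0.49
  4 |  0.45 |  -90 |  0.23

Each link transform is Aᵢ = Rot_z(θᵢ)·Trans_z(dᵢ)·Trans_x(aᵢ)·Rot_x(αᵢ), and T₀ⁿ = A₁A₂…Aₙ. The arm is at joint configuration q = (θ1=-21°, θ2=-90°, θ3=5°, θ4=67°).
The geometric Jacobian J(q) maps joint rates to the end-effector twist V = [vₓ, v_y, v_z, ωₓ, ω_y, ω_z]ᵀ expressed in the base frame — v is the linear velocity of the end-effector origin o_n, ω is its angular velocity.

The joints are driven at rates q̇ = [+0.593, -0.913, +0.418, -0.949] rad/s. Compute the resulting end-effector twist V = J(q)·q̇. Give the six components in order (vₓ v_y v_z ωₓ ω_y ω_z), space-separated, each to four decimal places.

o_n = [0.2005, 0.2315, 0.9432]
J₁: ẑ×o_n = [-0.2315, 0.2005, 0.0000], ω = ẑ
J2: z=[0.3584, 0.9336, 0.0000] o=[0.1680, -0.0645, 0.0000] → [0.8806, -0.3380, 0.0758, 0.3584, 0.9336, 0.0000]
J3: z=[-0.9336, 0.3584, 0.0000] o=[0.1680, -0.0645, 0.2900] → [0.2341, 0.6098, -0.2880, -0.9336, 0.3584, 0.0000]
J4: z=[0.3570, 0.9300, -0.0872] o=[-0.2738, 0.1518, 0.7881] → [0.1512, -0.0967, -0.4127, 0.3570, 0.9300, -0.0872]
V = J·q̇ = [-0.9869, 0.7742, 0.2020, -1.0562, -1.5852, 0.6757]

-0.9869 0.7742 0.2020 -1.0562 -1.5852 0.6757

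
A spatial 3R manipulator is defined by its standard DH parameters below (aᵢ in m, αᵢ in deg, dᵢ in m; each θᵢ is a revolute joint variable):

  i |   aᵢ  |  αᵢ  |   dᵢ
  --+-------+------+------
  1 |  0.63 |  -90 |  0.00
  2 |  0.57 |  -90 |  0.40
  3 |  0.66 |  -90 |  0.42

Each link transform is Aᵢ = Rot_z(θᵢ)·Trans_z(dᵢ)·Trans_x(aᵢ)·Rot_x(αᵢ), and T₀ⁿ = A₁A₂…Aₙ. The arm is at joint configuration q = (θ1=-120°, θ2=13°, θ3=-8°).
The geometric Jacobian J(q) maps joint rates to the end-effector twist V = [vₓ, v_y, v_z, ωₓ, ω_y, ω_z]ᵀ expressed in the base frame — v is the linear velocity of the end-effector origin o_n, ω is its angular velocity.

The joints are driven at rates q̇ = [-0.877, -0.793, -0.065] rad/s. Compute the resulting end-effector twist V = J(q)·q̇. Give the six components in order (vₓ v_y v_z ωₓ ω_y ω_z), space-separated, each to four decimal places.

o_n = [-0.4379, -1.7422, -0.6845]
J₁: ẑ×o_n = [1.7422, -0.4379, 0.0000], ω = ẑ
J2: z=[0.8660, -0.5000, 0.0000] o=[-0.3150, -0.5456, 0.0000] → [0.3422, 0.5928, -1.0977, 0.8660, -0.5000, 0.0000]
J3: z=[0.1125, 0.1948, -0.9744] o=[-0.2463, -1.2266, -0.1282] → [-0.6108, 0.2493, -0.0207, 0.1125, 0.1948, -0.9744]
V = J·q̇ = [-1.7596, -0.1022, 0.8718, -0.6941, 0.3838, -0.8137]

-1.7596 -0.1022 0.8718 -0.6941 0.3838 -0.8137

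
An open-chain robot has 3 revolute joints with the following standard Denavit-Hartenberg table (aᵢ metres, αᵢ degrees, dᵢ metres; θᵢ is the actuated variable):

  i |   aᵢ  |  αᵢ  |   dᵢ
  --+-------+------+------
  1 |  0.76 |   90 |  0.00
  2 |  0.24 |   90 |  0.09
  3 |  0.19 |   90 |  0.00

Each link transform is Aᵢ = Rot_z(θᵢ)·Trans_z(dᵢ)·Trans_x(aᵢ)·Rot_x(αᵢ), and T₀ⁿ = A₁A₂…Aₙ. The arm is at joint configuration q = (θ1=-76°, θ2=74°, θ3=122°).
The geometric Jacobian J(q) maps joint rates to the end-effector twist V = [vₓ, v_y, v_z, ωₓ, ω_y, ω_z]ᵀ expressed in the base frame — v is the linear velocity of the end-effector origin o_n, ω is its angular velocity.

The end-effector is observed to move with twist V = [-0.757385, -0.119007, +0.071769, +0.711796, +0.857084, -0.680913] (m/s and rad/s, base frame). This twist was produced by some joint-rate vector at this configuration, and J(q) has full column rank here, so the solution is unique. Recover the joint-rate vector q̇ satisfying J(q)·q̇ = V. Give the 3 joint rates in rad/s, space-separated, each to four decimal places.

-0.8700 -0.8980 -0.6860

o_n = [-0.0505, -0.8354, 0.1339]
J₁: ẑ×o_n = [0.8354, -0.0505, 0.0000], ω = ẑ
J2: z=[-0.9703, -0.2419, 0.0000] o=[0.1839, -0.7374, 0.0000] → [-0.0324, 0.1299, 0.0384, -0.9703, -0.2419, 0.0000]
J3: z=[0.2326, -0.9327, -0.2756] o=[0.1125, -0.8234, 0.2307] → [0.0869, 0.0675, -0.1549, 0.2326, -0.9327, -0.2756]
q̇ = J⁺·V = [-0.8700, -0.8980, -0.6860]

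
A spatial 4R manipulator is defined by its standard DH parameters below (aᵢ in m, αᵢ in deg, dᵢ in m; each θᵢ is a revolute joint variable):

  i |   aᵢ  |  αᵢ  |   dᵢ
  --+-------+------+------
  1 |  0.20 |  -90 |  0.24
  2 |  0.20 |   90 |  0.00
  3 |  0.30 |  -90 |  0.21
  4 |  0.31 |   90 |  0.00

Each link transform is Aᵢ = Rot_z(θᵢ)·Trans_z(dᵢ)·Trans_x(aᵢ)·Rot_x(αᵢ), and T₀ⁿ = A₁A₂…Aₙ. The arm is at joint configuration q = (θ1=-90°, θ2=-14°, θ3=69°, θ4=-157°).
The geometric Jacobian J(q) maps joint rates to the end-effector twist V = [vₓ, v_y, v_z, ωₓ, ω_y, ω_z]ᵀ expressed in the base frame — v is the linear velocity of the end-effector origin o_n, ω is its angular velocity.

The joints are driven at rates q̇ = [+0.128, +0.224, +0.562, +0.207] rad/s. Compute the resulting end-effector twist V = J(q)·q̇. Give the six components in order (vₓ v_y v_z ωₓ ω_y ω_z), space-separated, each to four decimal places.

o_n = [0.0137, -0.3190, 0.6109]
J₁: ẑ×o_n = [0.3190, 0.0137, -0.0000], ω = ẑ
J2: z=[1.0000, 0.0000, 0.0000] o=[0.0000, -0.2000, 0.2400] → [0.0000, -0.3709, -0.1190, 1.0000, 0.0000, 0.0000]
J3: z=[-0.0000, 0.2419, 0.9703] o=[0.0000, -0.3941, 0.2884] → [0.0052, 0.0133, -0.0033, -0.0000, 0.2419, 0.9703]
J4: z=[0.3584, 0.9058, -0.2259] o=[0.2801, -0.4476, 0.5182] → [0.1131, 0.0269, 0.2874, 0.3584, 0.9058, -0.2259]
V = J·q̇ = [0.0672, -0.0683, 0.0310, 0.2982, 0.3235, 0.6266]

0.0672 -0.0683 0.0310 0.2982 0.3235 0.6266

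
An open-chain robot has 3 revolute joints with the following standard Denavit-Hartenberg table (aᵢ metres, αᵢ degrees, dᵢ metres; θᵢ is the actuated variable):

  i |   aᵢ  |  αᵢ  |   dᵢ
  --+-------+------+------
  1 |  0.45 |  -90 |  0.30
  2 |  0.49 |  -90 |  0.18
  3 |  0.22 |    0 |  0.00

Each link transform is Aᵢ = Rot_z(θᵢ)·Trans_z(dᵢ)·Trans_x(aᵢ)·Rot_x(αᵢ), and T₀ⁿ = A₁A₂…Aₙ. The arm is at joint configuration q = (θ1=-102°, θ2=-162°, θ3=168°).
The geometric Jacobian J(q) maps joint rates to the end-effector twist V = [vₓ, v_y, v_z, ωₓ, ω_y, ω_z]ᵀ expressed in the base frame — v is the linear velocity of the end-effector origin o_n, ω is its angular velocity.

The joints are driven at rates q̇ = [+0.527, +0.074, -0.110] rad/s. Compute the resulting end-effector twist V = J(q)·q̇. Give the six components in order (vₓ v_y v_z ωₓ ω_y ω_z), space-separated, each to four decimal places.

o_n = [0.0921, -0.2124, 0.3849]
J₁: ẑ×o_n = [0.2124, 0.0921, -0.0000], ω = ẑ
J2: z=[0.9781, -0.2079, 0.0000] o=[-0.0936, -0.4402, 0.3000] → [-0.0177, -0.0831, 0.2614, 0.9781, -0.2079, 0.0000]
J3: z=[-0.0642, -0.3023, 0.9511] o=[0.1794, -0.0218, 0.4514] → [0.2014, -0.0873, -0.0141, -0.0642, -0.3023, 0.9511]
V = J·q̇ = [0.0885, 0.0520, 0.0209, 0.0795, 0.0179, 0.4224]

0.0885 0.0520 0.0209 0.0795 0.0179 0.4224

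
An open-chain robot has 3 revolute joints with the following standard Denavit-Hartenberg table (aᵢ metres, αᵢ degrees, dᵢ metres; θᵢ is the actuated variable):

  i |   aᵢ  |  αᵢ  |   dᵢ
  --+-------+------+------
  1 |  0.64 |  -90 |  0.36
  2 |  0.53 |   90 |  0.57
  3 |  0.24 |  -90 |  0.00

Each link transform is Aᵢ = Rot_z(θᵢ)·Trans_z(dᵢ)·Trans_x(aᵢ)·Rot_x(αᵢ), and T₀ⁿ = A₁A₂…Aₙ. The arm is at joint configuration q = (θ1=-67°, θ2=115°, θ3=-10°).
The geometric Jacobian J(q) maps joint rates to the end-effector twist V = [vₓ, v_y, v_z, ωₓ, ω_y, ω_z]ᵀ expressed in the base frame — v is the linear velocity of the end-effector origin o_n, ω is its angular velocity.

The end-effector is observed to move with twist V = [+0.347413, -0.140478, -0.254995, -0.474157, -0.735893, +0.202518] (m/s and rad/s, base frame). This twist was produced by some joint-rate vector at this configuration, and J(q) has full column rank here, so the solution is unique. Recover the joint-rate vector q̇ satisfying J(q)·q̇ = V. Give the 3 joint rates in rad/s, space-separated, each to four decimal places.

0.4320 -0.7240 0.5430

o_n = [0.6098, -0.0846, -0.3346]
J₁: ẑ×o_n = [0.0846, 0.6098, -0.0000], ω = ẑ
J2: z=[0.9205, 0.3907, 0.0000] o=[0.2501, -0.5891, 0.3600] → [-0.2714, 0.6393, 0.3239, 0.9205, 0.3907, 0.0000]
J3: z=[0.3541, -0.8343, -0.4226] o=[0.6872, -0.1602, -0.1203] → [0.2107, 0.1086, -0.0378, 0.3541, -0.8343, -0.4226]
q̇ = J⁺·V = [0.4320, -0.7240, 0.5430]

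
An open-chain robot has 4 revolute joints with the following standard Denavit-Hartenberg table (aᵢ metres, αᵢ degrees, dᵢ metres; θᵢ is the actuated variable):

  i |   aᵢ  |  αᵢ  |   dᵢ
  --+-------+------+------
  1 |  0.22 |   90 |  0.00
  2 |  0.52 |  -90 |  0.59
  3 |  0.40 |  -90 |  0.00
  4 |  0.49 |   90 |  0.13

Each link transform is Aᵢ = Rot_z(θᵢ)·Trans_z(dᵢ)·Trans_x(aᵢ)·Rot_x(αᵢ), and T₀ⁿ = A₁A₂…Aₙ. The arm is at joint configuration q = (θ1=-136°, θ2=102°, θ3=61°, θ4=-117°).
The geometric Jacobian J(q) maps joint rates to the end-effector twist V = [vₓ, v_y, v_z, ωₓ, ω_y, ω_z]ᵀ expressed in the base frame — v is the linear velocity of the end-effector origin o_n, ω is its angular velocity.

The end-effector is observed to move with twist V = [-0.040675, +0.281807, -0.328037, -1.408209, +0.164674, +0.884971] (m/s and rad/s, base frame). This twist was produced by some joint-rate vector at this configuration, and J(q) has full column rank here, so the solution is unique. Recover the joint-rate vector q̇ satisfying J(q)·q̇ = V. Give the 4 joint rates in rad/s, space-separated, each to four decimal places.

0.3220 0.8950 -0.9960 -0.4160

o_n = [-0.0356, 0.4823, 0.3908]
J₁: ẑ×o_n = [-0.4823, -0.0356, 0.0000], ω = ẑ
J2: z=[-0.6947, 0.7193, 0.0000] o=[-0.1583, -0.1528, 0.0000] → [0.2811, 0.2715, -0.5294, -0.6947, 0.7193, 0.0000]
J3: z=[0.7036, 0.6795, -0.2079] o=[-0.4903, 0.3467, 0.5086] → [-0.0518, -0.0117, -0.2135, 0.7036, 0.6795, -0.2079]
J4: z=[0.2060, -0.4751, -0.8555] o=[-0.2183, 0.1230, 0.6983] → [0.4534, -0.0930, 0.1608, 0.2060, -0.4751, -0.8555]
q̇ = J⁺·V = [0.3220, 0.8950, -0.9960, -0.4160]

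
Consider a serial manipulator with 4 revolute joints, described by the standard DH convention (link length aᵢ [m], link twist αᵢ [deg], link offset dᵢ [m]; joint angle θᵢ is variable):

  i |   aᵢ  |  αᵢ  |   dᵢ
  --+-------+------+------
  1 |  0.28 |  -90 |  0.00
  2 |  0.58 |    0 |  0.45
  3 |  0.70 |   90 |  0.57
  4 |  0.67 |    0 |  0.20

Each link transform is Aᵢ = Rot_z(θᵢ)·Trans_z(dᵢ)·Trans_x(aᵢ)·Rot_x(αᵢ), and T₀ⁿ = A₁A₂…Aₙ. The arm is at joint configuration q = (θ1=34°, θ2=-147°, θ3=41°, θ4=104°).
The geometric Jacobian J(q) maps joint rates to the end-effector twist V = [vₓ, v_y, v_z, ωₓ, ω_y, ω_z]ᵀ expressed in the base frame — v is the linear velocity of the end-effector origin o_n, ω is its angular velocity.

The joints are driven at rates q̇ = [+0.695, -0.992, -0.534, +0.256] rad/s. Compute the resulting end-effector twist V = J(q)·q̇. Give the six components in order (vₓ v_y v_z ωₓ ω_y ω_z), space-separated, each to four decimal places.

o_n = [-1.3873, 1.0787, 0.7778]
J₁: ẑ×o_n = [-1.0787, -1.3873, 0.0000], ω = ẑ
J2: z=[-0.5592, 0.8290, 0.0000] o=[0.2321, 0.1566, 0.0000] → [0.6449, 0.4350, 0.8270, -0.5592, 0.8290, 0.0000]
J3: z=[-0.5592, 0.8290, 0.0000] o=[-0.4228, 0.2576, 0.3159] → [0.3830, 0.2583, 0.3405, -0.5592, 0.8290, 0.0000]
J4: z=[-0.7969, -0.5375, -0.2756] o=[-0.9015, 0.6223, 0.9888] → [0.2392, -0.0342, -0.6249, -0.7969, -0.5375, -0.2756]
V = J·q̇ = [-1.5327, -1.5424, -1.1622, 0.6493, -1.4027, 0.6244]

-1.5327 -1.5424 -1.1622 0.6493 -1.4027 0.6244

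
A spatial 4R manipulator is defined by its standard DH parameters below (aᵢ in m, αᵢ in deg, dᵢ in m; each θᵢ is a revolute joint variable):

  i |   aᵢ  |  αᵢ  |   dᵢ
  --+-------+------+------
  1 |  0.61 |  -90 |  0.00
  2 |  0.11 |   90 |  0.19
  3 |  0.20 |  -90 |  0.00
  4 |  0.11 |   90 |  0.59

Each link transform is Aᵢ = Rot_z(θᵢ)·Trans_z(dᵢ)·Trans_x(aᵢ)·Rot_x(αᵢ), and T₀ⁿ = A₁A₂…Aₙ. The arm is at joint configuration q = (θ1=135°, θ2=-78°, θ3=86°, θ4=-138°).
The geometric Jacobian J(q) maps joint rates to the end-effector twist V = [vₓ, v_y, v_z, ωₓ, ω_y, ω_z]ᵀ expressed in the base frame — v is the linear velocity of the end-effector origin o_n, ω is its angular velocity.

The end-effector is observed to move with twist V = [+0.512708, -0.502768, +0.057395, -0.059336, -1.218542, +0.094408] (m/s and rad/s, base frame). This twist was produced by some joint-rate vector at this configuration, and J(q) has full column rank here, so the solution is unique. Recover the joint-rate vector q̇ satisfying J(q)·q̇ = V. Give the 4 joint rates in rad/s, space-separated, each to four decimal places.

o_n = [-0.5581, 0.0644, -0.4447]
J₁: ẑ×o_n = [-0.0644, -0.5581, 0.0000], ω = ẑ
J2: z=[-0.7071, -0.7071, 0.0000] o=[-0.4313, 0.4313, 0.0000] → [0.3145, -0.3145, 0.1698, -0.7071, -0.7071, 0.0000]
J3: z=[0.6917, -0.6917, 0.2079] o=[-0.5819, 0.3132, 0.1076] → [0.4337, 0.3870, -0.1556, 0.6917, -0.6917, 0.2079]
J4: z=[0.0973, -0.1960, -0.9758] o=[-0.7250, 0.1741, 0.1212] → [0.0039, -0.1077, 0.0220, 0.0973, -0.1960, -0.9758]
q̇ = J⁺·V = [0.7330, 0.8480, 0.6690, 0.7970]

0.7330 0.8480 0.6690 0.7970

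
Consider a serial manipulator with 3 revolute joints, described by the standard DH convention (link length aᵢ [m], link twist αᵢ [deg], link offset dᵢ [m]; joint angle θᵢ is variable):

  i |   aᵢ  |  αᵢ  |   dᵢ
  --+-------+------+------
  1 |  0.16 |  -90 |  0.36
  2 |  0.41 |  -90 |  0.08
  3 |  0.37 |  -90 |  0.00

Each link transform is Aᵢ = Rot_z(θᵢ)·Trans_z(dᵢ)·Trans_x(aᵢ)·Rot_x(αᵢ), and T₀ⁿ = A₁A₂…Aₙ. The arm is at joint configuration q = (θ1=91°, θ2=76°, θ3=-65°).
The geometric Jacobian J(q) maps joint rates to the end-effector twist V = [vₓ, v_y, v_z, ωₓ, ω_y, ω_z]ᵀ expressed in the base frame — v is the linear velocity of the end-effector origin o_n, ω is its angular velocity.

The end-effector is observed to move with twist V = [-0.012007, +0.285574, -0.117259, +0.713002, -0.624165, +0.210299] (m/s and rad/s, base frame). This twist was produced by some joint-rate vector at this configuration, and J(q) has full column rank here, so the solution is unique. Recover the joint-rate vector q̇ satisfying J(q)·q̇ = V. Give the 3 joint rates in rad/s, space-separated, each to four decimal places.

0.3690 -0.7020 0.6560

o_n = [-0.4205, 0.2897, -0.1895]
J₁: ẑ×o_n = [-0.2897, -0.4205, 0.0000], ω = ẑ
J2: z=[-0.9998, -0.0175, 0.0000] o=[-0.0028, 0.1600, 0.3600] → [0.0096, -0.5495, -0.1370, -0.9998, -0.0175, 0.0000]
J3: z=[0.0169, -0.9701, -0.2419] o=[-0.0845, 0.2578, -0.0378] → [0.1549, 0.0838, -0.3254, 0.0169, -0.9701, -0.2419]
q̇ = J⁺·V = [0.3690, -0.7020, 0.6560]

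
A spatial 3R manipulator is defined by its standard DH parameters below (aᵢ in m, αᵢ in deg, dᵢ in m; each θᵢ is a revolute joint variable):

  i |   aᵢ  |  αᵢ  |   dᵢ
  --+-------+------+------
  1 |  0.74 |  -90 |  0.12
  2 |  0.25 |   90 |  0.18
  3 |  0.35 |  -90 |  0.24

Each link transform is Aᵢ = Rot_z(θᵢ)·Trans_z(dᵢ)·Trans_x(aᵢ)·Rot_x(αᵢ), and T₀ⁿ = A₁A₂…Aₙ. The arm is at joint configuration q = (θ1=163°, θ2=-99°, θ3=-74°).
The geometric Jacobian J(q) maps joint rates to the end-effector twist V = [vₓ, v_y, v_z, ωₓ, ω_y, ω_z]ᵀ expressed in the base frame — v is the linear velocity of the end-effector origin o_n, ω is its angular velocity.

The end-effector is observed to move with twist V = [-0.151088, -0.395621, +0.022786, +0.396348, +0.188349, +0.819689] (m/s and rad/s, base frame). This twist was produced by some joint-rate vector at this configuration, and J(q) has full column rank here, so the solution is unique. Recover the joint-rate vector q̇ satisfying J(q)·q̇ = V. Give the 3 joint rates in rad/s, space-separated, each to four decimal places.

0.8710 -0.2960 0.3280

o_n = [-0.3834, 0.2808, 0.4247]
J₁: ẑ×o_n = [-0.2808, -0.3834, 0.0000], ω = ẑ
J2: z=[-0.2924, -0.9563, 0.0000] o=[-0.7077, 0.2164, 0.1200] → [-0.2914, 0.0891, 0.2912, -0.2924, -0.9563, 0.0000]
J3: z=[0.9445, -0.2888, -0.1564] o=[-0.7229, 0.0328, 0.3669] → [0.0221, -0.1076, 0.3323, 0.9445, -0.2888, -0.1564]
q̇ = J⁺·V = [0.8710, -0.2960, 0.3280]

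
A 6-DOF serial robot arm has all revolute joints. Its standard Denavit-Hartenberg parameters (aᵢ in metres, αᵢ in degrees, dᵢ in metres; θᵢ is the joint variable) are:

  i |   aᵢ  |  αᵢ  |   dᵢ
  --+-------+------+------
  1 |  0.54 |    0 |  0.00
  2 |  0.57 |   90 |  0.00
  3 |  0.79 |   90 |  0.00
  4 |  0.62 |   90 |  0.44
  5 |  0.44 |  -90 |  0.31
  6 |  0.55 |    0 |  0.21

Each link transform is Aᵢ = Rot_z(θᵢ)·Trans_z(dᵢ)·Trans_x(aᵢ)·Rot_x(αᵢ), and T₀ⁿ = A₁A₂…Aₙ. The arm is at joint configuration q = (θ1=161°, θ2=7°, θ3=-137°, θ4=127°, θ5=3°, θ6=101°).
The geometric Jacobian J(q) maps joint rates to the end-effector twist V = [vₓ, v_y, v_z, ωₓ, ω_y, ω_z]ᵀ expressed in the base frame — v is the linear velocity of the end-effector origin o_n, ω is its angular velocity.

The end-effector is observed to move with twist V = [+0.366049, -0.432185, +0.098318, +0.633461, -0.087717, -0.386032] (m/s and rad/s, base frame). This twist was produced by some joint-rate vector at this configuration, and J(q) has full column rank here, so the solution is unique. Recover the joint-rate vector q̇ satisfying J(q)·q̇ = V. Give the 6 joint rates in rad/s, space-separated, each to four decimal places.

0.0340 -0.6900 -0.1410 0.2380 0.3380 0.3950

o_n = [-0.4675, 0.7956, 0.4617]
J₁: ẑ×o_n = [-0.7956, -0.4675, 0.0000], ω = ẑ
J2: z=[0.0000, 0.0000, 1.0000] o=[-0.5106, 0.1758, 0.0000] → [-0.6198, 0.0430, 0.0000, 0.0000, 0.0000, 1.0000]
J3: z=[0.2079, 0.9781, 0.0000] o=[-1.0681, 0.2943, 0.0000] → [0.4516, -0.0960, -0.4832, 0.2079, 0.9781, 0.0000]
J4: z=[0.6671, -0.1418, 0.7314] o=[-0.5030, 0.1742, -0.5388] → [-0.5964, -0.6415, 0.4196, 0.6671, -0.1418, 0.7314]
J5: z=[0.6964, 0.4672, -0.5447] o=[-0.3734, 0.6529, 0.0375] → [0.2760, -0.2442, 0.1434, 0.6964, 0.4672, -0.5447]
J6: z=[0.6800, -0.1873, 0.7089] o=[-0.2584, 1.1779, 0.0658] → [0.1968, -0.4175, -0.2991, 0.6800, -0.1873, 0.7089]
q̇ = J⁺·V = [0.0340, -0.6900, -0.1410, 0.2380, 0.3380, 0.3950]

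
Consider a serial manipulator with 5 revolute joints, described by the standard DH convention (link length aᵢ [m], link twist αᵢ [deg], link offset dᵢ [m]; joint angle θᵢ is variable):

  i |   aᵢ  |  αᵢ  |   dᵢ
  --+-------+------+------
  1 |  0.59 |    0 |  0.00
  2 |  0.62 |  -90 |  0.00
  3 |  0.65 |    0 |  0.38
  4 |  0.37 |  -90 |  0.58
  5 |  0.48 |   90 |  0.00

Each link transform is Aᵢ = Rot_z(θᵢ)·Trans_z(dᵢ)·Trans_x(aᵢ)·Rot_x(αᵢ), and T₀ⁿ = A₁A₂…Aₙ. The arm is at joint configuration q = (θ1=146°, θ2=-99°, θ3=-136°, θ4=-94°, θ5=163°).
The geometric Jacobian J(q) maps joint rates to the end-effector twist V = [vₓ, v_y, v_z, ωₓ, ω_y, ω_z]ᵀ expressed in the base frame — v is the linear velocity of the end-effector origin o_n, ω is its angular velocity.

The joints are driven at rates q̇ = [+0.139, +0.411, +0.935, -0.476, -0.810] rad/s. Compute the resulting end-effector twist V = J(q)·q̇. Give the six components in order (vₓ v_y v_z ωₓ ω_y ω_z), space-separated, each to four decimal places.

0.0937 -0.2944 0.3238 0.0875 0.7668 0.0293

o_n = [-0.9456, 1.0423, 0.5197]
J₁: ẑ×o_n = [-1.0423, -0.9456, 0.0000], ω = ẑ
J2: z=[0.0000, 0.0000, 1.0000] o=[-0.4891, 0.3299, 0.0000] → [-0.7123, -0.4565, 0.0000, 0.0000, 0.0000, 1.0000]
J3: z=[-0.7314, 0.6820, 0.0000] o=[-0.0663, 0.7834, 0.0000] → [0.3545, 0.3801, 0.4103, -0.7314, 0.6820, 0.0000]
J4: z=[-0.7314, 0.6820, 0.0000] o=[-0.6631, 0.7006, 0.4515] → [0.0465, 0.0499, -0.0572, -0.7314, 0.6820, 0.0000]
J5: z=[-0.5224, -0.5602, 0.6428] o=[-1.2495, 0.9222, 0.1681] → [-0.2742, 0.3790, 0.1075, -0.5224, -0.5602, 0.6428]
V = J·q̇ = [0.0937, -0.2944, 0.3238, 0.0875, 0.7668, 0.0293]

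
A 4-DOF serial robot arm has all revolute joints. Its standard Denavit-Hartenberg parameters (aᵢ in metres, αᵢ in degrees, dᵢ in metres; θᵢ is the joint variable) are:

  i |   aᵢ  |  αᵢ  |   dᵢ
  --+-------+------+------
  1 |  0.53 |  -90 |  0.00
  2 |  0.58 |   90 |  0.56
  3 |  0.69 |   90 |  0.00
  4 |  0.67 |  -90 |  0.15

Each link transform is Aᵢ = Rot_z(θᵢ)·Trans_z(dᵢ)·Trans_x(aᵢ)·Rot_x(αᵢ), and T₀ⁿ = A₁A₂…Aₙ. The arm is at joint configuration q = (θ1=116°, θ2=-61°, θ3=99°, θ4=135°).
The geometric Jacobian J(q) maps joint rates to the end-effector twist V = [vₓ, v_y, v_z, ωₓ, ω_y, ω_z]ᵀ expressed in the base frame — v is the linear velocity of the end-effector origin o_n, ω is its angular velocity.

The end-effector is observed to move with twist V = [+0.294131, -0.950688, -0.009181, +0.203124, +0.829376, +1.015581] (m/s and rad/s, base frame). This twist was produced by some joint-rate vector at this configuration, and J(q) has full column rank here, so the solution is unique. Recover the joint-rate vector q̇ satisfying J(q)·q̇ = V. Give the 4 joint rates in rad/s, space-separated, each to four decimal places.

0.9040 -0.6120 -0.5200 0.4210

o_n = [-0.9146, 0.0571, 0.8370]
J₁: ẑ×o_n = [-0.0571, -0.9146, 0.0000], ω = ẑ
J2: z=[-0.8988, -0.4384, 0.0000] o=[-0.2323, 0.4764, 0.0000] → [-0.3669, 0.7523, 0.0777, -0.8988, -0.4384, 0.0000]
J3: z=[0.3834, -0.7861, 0.4848] o=[-0.8589, 0.4836, 0.5073] → [-0.0524, -0.1534, -0.2073, 0.3834, -0.7861, 0.4848]
J4: z=[-0.3505, 0.3618, 0.8639] o=[-1.4485, 0.1378, 0.4129] → [0.2232, 0.6098, -0.1649, -0.3505, 0.3618, 0.8639]
q̇ = J⁺·V = [0.9040, -0.6120, -0.5200, 0.4210]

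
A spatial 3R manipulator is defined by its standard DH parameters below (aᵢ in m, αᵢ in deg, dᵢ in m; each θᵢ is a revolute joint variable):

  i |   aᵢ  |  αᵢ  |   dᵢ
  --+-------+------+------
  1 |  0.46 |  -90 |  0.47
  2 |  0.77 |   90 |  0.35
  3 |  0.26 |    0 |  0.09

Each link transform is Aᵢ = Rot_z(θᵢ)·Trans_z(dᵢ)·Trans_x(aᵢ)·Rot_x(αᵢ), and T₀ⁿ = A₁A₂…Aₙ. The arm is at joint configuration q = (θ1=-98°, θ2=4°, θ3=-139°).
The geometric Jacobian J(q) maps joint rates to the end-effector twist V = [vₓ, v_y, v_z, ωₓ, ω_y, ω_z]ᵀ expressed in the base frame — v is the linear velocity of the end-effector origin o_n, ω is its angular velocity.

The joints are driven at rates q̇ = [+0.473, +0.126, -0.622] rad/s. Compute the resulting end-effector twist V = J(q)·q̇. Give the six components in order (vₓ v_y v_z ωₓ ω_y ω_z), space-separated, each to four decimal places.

0.6330 0.0973 -0.0655 0.1308 0.0254 -0.1475

o_n = [0.0331, -1.0535, 0.5198]
J₁: ẑ×o_n = [1.0535, 0.0331, -0.0000], ω = ẑ
J2: z=[0.9903, -0.1392, 0.0000] o=[-0.0640, -0.4555, 0.4700] → [-0.0069, -0.0493, -0.5787, 0.9903, -0.1392, 0.0000]
J3: z=[-0.0097, -0.0691, 0.9976] o=[0.1757, -1.2649, 0.4163] → [-0.2180, -0.1412, -0.0119, -0.0097, -0.0691, 0.9976]
V = J·q̇ = [0.6330, 0.0973, -0.0655, 0.1308, 0.0254, -0.1475]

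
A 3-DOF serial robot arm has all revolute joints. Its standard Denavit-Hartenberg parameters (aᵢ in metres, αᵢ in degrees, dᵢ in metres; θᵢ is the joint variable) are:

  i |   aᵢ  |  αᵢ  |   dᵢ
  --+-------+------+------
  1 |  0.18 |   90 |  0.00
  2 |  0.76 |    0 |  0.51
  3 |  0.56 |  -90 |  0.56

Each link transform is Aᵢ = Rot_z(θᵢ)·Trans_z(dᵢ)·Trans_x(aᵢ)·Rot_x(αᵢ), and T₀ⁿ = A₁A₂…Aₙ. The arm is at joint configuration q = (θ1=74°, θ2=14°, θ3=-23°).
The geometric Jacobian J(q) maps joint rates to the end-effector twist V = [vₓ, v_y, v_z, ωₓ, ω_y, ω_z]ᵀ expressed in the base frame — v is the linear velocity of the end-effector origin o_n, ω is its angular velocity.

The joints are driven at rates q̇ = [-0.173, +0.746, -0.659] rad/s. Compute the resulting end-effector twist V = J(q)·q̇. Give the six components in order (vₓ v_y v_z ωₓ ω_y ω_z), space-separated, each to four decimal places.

o_n = [1.4339, 1.1186, 0.0963]
J₁: ẑ×o_n = [-1.1186, 1.4339, 0.0000], ω = ẑ
J2: z=[0.9613, -0.2756, 0.0000] o=[0.0496, 0.1730, 0.0000] → [-0.0265, -0.0925, 1.2905, 0.9613, -0.2756, 0.0000]
J3: z=[0.9613, -0.2756, 0.0000] o=[0.7431, 0.7413, 0.1839] → [0.0241, 0.0842, 0.5531, 0.9613, -0.2756, 0.0000]
V = J·q̇ = [0.1578, -0.3726, 0.5982, 0.0836, -0.0240, -0.1730]

0.1578 -0.3726 0.5982 0.0836 -0.0240 -0.1730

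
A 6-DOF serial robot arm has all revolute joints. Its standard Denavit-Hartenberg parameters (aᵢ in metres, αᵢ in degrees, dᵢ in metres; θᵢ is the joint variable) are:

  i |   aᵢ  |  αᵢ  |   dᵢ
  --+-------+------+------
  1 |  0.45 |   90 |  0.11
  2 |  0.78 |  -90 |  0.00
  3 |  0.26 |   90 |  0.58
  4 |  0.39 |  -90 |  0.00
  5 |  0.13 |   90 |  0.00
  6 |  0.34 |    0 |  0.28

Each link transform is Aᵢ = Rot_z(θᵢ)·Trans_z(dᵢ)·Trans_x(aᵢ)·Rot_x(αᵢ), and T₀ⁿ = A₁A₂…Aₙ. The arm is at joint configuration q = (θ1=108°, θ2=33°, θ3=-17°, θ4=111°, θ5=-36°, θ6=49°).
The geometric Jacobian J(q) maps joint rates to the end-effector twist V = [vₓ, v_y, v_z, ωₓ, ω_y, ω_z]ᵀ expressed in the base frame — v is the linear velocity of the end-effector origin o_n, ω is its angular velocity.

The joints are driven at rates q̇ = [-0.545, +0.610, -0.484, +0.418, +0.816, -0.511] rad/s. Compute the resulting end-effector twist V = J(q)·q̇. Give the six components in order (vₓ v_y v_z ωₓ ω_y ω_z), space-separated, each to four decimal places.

0.3801 -1.2847 -0.0274 0.4749 -0.2960 -1.4146

o_n = [0.2440, 0.4384, 1.1904]
J₁: ẑ×o_n = [-0.4384, 0.2440, 0.0000], ω = ẑ
J2: z=[0.9511, 0.3090, 0.0000] o=[-0.1391, 0.4280, 0.1100] → [0.3339, -1.0275, -0.1084, 0.9511, 0.3090, 0.0000]
J3: z=[0.1683, -0.5180, 0.8387] o=[-0.3412, 1.0501, 0.5348] → [0.1734, 0.3804, 0.2002, 0.1683, -0.5180, 0.8387]
J4: z=[0.9853, 0.0623, -0.1592] o=[-0.2357, 0.9715, 1.1567] → [-0.0828, -0.1096, -0.5551, 0.9853, 0.0623, -0.1592]
J5: z=[-0.0885, -0.6108, -0.7868] o=[-0.1787, 0.6637, 1.3892] → [-0.0558, -0.3501, 0.2781, -0.0885, -0.6108, -0.7868]
J6: z=[0.7111, 0.5144, -0.4793] o=[-0.0880, 0.5854, 1.4398] → [-0.1987, 0.0182, -0.2753, 0.7111, 0.5144, -0.4793]
V = J·q̇ = [0.3801, -1.2847, -0.0274, 0.4749, -0.2960, -1.4146]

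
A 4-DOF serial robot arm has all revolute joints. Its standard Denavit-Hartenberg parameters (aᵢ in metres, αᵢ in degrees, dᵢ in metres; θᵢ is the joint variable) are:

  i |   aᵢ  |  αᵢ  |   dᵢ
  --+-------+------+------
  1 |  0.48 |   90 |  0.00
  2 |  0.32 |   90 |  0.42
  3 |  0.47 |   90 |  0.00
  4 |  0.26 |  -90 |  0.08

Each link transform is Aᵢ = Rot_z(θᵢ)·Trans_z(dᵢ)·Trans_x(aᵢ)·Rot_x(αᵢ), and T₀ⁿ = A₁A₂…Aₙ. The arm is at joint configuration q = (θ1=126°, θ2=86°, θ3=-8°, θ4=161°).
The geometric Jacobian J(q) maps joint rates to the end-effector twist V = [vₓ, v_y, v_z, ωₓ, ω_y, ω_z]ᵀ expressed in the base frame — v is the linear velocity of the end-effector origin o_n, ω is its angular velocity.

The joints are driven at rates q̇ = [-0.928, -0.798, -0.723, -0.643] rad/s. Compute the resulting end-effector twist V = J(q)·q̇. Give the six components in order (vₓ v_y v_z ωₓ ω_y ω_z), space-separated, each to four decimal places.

0.1537 0.4658 -0.1338 0.2898 -0.6732 -0.7883

o_n = [-0.1031, 0.6686, 0.5237]
J₁: ẑ×o_n = [-0.6686, -0.1031, 0.0000], ω = ẑ
J2: z=[0.8090, 0.5878, 0.0000] o=[-0.2821, 0.3883, 0.0000] → [0.3078, -0.4236, 0.1215, 0.8090, 0.5878, 0.0000]
J3: z=[-0.5864, 0.8070, -0.0698] o=[0.0445, 0.6533, 0.3192] → [0.1661, 0.1302, 0.1102, -0.5864, 0.8070, -0.0698]
J4: z=[-0.7954, -0.5899, -0.1388] o=[-0.0275, 0.6411, 0.7835] → [0.1571, -0.1962, -0.0665, -0.7954, -0.5899, -0.1388]
V = J·q̇ = [0.1537, 0.4658, -0.1338, 0.2898, -0.6732, -0.7883]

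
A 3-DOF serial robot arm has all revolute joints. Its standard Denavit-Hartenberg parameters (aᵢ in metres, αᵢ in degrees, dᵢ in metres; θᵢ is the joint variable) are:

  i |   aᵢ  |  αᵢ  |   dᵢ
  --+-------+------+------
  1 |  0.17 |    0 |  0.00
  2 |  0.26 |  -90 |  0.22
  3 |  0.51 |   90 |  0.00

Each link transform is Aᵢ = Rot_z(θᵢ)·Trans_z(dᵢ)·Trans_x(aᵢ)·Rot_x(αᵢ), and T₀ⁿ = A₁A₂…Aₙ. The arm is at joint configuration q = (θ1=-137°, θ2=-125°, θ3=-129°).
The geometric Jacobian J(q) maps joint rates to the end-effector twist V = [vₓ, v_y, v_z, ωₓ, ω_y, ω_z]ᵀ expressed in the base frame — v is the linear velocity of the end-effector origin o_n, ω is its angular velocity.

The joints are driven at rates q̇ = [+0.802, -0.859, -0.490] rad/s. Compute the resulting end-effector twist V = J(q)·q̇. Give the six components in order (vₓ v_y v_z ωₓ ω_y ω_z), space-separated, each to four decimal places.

0.1166 -0.2925 -0.1573 0.4852 0.0682 -0.0570

o_n = [-0.1158, -0.1763, 0.6163]
J₁: ẑ×o_n = [0.1763, -0.1158, 0.0000], ω = ẑ
J2: z=[0.0000, 0.0000, 1.0000] o=[-0.1243, -0.1159, 0.0000] → [0.0604, 0.0085, -0.0000, 0.0000, 0.0000, 1.0000]
J3: z=[-0.9903, -0.1392, 0.0000] o=[-0.1605, 0.1415, 0.2200] → [-0.0552, 0.3925, 0.3210, -0.9903, -0.1392, 0.0000]
V = J·q̇ = [0.1166, -0.2925, -0.1573, 0.4852, 0.0682, -0.0570]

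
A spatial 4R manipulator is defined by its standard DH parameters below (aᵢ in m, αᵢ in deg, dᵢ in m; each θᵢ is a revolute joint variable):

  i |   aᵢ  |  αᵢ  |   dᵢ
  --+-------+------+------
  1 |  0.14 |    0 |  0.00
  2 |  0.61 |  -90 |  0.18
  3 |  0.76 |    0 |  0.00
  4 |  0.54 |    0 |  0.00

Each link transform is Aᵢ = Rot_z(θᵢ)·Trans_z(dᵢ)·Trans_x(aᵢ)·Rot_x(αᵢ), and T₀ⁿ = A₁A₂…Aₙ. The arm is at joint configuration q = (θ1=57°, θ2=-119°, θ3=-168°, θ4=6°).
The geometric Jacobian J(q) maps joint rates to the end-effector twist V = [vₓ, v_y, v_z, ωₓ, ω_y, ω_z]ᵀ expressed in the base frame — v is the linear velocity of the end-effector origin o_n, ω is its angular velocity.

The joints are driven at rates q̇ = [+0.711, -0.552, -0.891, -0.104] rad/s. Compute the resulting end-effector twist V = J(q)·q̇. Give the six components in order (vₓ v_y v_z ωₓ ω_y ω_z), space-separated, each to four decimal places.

-0.3184 0.2768 -1.1734 -0.8785 -0.4671 0.1590

o_n = [-0.2275, 0.6886, 0.5049]
J₁: ẑ×o_n = [-0.6886, -0.2275, 0.0000], ω = ẑ
J2: z=[0.0000, 0.0000, 1.0000] o=[0.0762, 0.1174, 0.0000] → [-0.5712, -0.3037, 0.0000, 0.0000, 0.0000, 1.0000]
J3: z=[0.8829, 0.4695, 0.0000] o=[0.3626, -0.4212, 0.1800] → [0.1525, -0.2869, 1.2570, 0.8829, 0.4695, 0.0000]
J4: z=[0.8829, 0.4695, 0.0000] o=[0.0136, 0.2352, 0.3380] → [0.0783, -0.1473, 0.5136, 0.8829, 0.4695, 0.0000]
V = J·q̇ = [-0.3184, 0.2768, -1.1734, -0.8785, -0.4671, 0.1590]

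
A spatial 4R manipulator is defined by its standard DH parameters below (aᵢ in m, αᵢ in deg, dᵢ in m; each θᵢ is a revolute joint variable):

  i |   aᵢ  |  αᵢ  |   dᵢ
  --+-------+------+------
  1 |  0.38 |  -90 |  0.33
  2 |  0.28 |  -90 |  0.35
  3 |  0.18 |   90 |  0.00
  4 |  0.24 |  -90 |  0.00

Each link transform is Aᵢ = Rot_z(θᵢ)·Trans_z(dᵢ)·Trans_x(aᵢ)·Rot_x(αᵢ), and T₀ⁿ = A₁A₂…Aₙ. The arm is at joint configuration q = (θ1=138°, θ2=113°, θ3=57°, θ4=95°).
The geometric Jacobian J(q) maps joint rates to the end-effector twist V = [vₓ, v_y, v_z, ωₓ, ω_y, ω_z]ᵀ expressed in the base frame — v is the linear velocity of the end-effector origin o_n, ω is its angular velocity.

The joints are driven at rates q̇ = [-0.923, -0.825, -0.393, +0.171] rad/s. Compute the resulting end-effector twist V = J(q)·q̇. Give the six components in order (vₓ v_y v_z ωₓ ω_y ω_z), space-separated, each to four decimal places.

o_n = [-0.1573, -0.1498, 0.0859]
J₁: ẑ×o_n = [0.1498, -0.1573, 0.0000], ω = ẑ
J2: z=[-0.6691, -0.7431, 0.0000] o=[-0.2824, 0.2543, 0.3300] → [0.1814, -0.1633, 0.3633, -0.6691, -0.7431, 0.0000]
J3: z=[0.6841, -0.6159, 0.3907] o=[-0.4353, -0.0790, 0.0723] → [0.0192, 0.0993, 0.1228, 0.6841, -0.6159, 0.3907]
J4: z=[-0.1209, -0.6240, -0.7720] o=[-0.3058, 0.0075, -0.0180] → [-0.1863, -0.1021, 0.1117, -0.1209, -0.6240, -0.7720]
V = J·q̇ = [-0.3273, 0.2235, -0.3289, 0.2625, 0.7485, -1.2086]

-0.3273 0.2235 -0.3289 0.2625 0.7485 -1.2086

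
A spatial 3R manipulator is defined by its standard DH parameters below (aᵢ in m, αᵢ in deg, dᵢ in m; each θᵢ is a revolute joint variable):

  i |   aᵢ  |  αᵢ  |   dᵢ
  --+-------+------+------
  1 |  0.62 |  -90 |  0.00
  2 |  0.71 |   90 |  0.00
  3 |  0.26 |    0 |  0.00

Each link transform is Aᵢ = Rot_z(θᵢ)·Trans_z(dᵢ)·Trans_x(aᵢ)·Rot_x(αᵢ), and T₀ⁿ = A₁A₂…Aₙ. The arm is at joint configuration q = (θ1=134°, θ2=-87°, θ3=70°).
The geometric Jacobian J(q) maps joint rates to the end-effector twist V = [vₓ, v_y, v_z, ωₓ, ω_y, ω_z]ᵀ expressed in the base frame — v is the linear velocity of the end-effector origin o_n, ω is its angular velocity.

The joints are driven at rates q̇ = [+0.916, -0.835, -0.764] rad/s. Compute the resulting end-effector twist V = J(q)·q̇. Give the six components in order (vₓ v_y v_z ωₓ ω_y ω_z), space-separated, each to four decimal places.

o_n = [-0.6355, 0.3063, 0.7978]
J₁: ẑ×o_n = [-0.3063, -0.6355, 0.0000], ω = ẑ
J2: z=[-0.7193, -0.6947, 0.0000] o=[-0.4307, 0.4460, 0.0000] → [-0.5542, 0.5739, -0.0418, -0.7193, -0.6947, 0.0000]
J3: z=[0.6937, -0.7184, 0.0523] o=[-0.4565, 0.4727, 0.7090] → [-0.0551, -0.0710, -0.2440, 0.6937, -0.7184, 0.0523]
V = J·q̇ = [0.2242, -1.0071, 0.2213, 0.0707, 1.1289, 0.8760]

0.2242 -1.0071 0.2213 0.0707 1.1289 0.8760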